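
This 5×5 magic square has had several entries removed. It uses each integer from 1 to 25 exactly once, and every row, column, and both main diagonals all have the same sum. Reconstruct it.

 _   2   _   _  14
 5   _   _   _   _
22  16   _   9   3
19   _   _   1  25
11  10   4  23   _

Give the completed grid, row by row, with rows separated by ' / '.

8 2 21 20 14 / 5 24 18 12 6 / 22 16 15 9 3 / 19 13 7 1 25 / 11 10 4 23 17

The entries are 1 through 25, which sum to 325, so each line sums to 325/5 = 65.
From row 3, 65 − (22 + 16 + 9 + 3) gives (3,3) = 15.
Row 5 needs 65; the known cells sum to 48, so (5,5) = 17.
Column 1 needs 65; the known cells sum to 57, so (1,1) = 8.
The remaining cell in column 5 is (2,5) = 65 − 59 = 6.
Main diagonal needs 65; the known cells sum to 41, so (2,2) = 24.
Column 2: 2 + 24 + 16 + 10 + ? = 65, so (4,2) = 13.
Using anti-diagonal: 14 + 15 + 13 + 11 + ? → (2,4) = 65 − 53 = 12.
Using row 2: 5 + 24 + 12 + 6 + ? → (2,3) = 65 − 47 = 18.
The remaining cell in row 4 is (4,3) = 65 − 58 = 7.
Using column 3: 18 + 15 + 7 + 4 + ? → (1,3) = 65 − 44 = 21.
Using column 4: 12 + 9 + 1 + 23 + ? → (1,4) = 65 − 45 = 20.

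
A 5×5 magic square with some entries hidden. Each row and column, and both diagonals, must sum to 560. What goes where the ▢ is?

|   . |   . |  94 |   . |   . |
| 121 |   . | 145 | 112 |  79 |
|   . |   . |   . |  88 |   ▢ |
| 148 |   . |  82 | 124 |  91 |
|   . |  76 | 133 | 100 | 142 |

130

Using row 2: 121 + 145 + 112 + 79 + ? → (2,2) = 560 − 457 = 103.
Using row 4: 148 + 82 + 124 + 91 + ? → (4,2) = 560 − 445 = 115.
The remaining cell in row 5 is (5,1) = 560 − 451 = 109.
From column 3, 560 − (94 + 145 + 82 + 133) gives (3,3) = 106.
From column 4, 560 − (112 + 88 + 124 + 100) gives (1,4) = 136.
The remaining cell in main diagonal is (1,1) = 560 − 475 = 85.
Anti-diagonal must total 560; the given cells sum to 442, so (1,5) = 118.
Using row 1: 85 + 94 + 136 + 118 + ? → (1,2) = 560 − 433 = 127.
Column 1: 85 + 121 + 148 + 109 + ? = 560, so (3,1) = 97.
The remaining cell in column 2 is (3,2) = 560 − 421 = 139.
Column 5 must total 560; the given cells sum to 430, so (3,5) = 130.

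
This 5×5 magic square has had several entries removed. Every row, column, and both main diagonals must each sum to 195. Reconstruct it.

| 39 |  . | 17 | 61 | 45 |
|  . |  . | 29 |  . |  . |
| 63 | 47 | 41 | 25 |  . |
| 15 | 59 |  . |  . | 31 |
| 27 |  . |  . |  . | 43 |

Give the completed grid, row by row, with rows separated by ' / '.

39 33 17 61 45 / 51 35 29 23 57 / 63 47 41 25 19 / 15 59 53 37 31 / 27 21 55 49 43

Row 1 must total 195; the given cells sum to 162, so (1,2) = 33.
Using row 3: 63 + 47 + 41 + 25 + ? → (3,5) = 195 − 176 = 19.
From column 1, 195 − (39 + 63 + 15 + 27) gives (2,1) = 51.
Using column 5: 45 + 19 + 31 + 43 + ? → (2,5) = 195 − 138 = 57.
From anti-diagonal, 195 − (45 + 41 + 59 + 27) gives (2,4) = 23.
Row 2 must total 195; the given cells sum to 160, so (2,2) = 35.
Column 2 must total 195; the given cells sum to 174, so (5,2) = 21.
The remaining cell in main diagonal is (4,4) = 195 − 158 = 37.
Using row 4: 15 + 59 + 37 + 31 + ? → (4,3) = 195 − 142 = 53.
Column 3 must total 195; the given cells sum to 140, so (5,3) = 55.
The remaining cell in column 4 is (5,4) = 195 − 146 = 49.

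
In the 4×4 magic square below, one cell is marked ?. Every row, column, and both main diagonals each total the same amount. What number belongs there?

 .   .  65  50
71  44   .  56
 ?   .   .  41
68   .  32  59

38

Column 4 is complete and sums to 206; that is the magic constant.
Row 2: 71 + 44 + 56 + ? = 206, so (2,3) = 35.
Using row 4: 68 + 32 + 59 + ? → (4,2) = 206 − 159 = 47.
The remaining cell in column 3 is (3,3) = 206 − 132 = 74.
Main diagonal needs 206; the known cells sum to 177, so (1,1) = 29.
Anti-diagonal must total 206; the given cells sum to 153, so (3,2) = 53.
From row 1, 206 − (29 + 65 + 50) gives (1,2) = 62.
Row 3 needs 206; the known cells sum to 168, so (3,1) = 38.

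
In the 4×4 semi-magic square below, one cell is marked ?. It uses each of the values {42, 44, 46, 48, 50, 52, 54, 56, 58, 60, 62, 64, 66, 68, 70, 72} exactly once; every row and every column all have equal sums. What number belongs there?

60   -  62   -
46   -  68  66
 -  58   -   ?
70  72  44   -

The 16 entries sum to 912, so each line sums to 912/4 = 228.
Row 2 must total 228; the given cells sum to 180, so (2,2) = 48.
Row 4 must total 228; the given cells sum to 186, so (4,4) = 42.
From column 1, 228 − (60 + 46 + 70) gives (3,1) = 52.
Column 2: 48 + 58 + 72 + ? = 228, so (1,2) = 50.
Column 3 must total 228; the given cells sum to 174, so (3,3) = 54.
Row 1: 60 + 50 + 62 + ? = 228, so (1,4) = 56.
From row 3, 228 − (52 + 58 + 54) gives (3,4) = 64.

64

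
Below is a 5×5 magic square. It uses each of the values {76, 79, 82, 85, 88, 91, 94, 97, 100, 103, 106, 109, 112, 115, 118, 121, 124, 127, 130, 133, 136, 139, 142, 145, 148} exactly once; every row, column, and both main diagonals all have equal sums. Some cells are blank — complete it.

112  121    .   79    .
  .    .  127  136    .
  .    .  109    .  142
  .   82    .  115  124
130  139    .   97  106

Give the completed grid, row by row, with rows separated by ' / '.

The 25 entries sum to 2800, so each line sums to 2800/5 = 560.
Row 5: 130 + 139 + 97 + 106 + ? = 560, so (5,3) = 88.
The remaining cell in column 4 is (3,4) = 560 − 427 = 133.
Main diagonal must total 560; the given cells sum to 442, so (2,2) = 118.
The remaining cell in anti-diagonal is (1,5) = 560 − 457 = 103.
Row 1: 112 + 121 + 79 + 103 + ? = 560, so (1,3) = 145.
The remaining cell in column 2 is (3,2) = 560 − 460 = 100.
Column 3 needs 560; the known cells sum to 469, so (4,3) = 91.
Column 5 needs 560; the known cells sum to 475, so (2,5) = 85.
Row 2 must total 560; the given cells sum to 466, so (2,1) = 94.
Using row 3: 100 + 109 + 133 + 142 + ? → (3,1) = 560 − 484 = 76.
From row 4, 560 − (82 + 91 + 115 + 124) gives (4,1) = 148.

112 121 145 79 103 / 94 118 127 136 85 / 76 100 109 133 142 / 148 82 91 115 124 / 130 139 88 97 106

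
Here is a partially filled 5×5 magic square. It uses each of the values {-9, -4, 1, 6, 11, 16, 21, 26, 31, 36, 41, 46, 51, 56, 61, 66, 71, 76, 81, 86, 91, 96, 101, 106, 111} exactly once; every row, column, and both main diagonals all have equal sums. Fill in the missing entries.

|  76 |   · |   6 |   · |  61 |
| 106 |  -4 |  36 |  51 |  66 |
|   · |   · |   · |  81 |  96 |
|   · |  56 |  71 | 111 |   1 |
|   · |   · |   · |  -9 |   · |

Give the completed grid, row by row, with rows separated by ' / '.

The 25 entries sum to 1275, so each line sums to 1275/5 = 255.
Row 4 needs 255; the known cells sum to 239, so (4,1) = 16.
Column 4 must total 255; the given cells sum to 234, so (1,4) = 21.
The remaining cell in column 5 is (5,5) = 255 − 224 = 31.
Main diagonal must total 255; the given cells sum to 214, so (3,3) = 41.
Anti-diagonal must total 255; the given cells sum to 209, so (5,1) = 46.
Using row 1: 76 + 6 + 21 + 61 + ? → (1,2) = 255 − 164 = 91.
Column 1: 76 + 106 + 16 + 46 + ? = 255, so (3,1) = 11.
Column 3 must total 255; the given cells sum to 154, so (5,3) = 101.
From row 3, 255 − (11 + 41 + 81 + 96) gives (3,2) = 26.
Row 5 must total 255; the given cells sum to 169, so (5,2) = 86.

76 91 6 21 61 / 106 -4 36 51 66 / 11 26 41 81 96 / 16 56 71 111 1 / 46 86 101 -9 31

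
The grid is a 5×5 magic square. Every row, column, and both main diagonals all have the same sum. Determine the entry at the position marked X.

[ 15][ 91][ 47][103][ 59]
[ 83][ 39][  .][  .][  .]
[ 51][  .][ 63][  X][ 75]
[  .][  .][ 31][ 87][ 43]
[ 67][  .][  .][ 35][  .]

19

Row 1 is complete and sums to 315; that is the magic constant.
From column 1, 315 − (15 + 83 + 51 + 67) gives (4,1) = 99.
Main diagonal must total 315; the given cells sum to 204, so (5,5) = 111.
Row 4: 99 + 31 + 87 + 43 + ? = 315, so (4,2) = 55.
Column 5 must total 315; the given cells sum to 288, so (2,5) = 27.
Anti-diagonal: 59 + 63 + 55 + 67 + ? = 315, so (2,4) = 71.
Row 2 must total 315; the given cells sum to 220, so (2,3) = 95.
Using column 3: 47 + 95 + 63 + 31 + ? → (5,3) = 315 − 236 = 79.
Column 4 needs 315; the known cells sum to 296, so (3,4) = 19.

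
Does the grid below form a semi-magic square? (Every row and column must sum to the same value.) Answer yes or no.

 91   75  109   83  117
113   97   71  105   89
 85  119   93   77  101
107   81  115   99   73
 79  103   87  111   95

Yes

Row 1: 91 + 75 + 109 + 83 + 117 = 475.
Row 2: 113 + 97 + 71 + 105 + 89 = 475.
Row 3: 85 + 119 + 93 + 77 + 101 = 475.
Row 4: 107 + 81 + 115 + 99 + 73 = 475.
Row 5: 79 + 103 + 87 + 111 + 95 = 475.
Column 1: 91 + 113 + 85 + 107 + 79 = 475.
Column 2: 75 + 97 + 119 + 81 + 103 = 475.
Column 3: 109 + 71 + 93 + 115 + 87 = 475.
Column 4: 83 + 105 + 77 + 99 + 111 = 475.
Column 5: 117 + 89 + 101 + 73 + 95 = 475.
All lines sum to 475.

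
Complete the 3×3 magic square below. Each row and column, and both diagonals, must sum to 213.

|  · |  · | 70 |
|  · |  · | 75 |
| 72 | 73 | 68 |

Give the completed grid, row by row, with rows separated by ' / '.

Anti-diagonal must total 213; the given cells sum to 142, so (2,2) = 71.
Row 2: 71 + 75 + ? = 213, so (2,1) = 67.
The remaining cell in column 1 is (1,1) = 213 − 139 = 74.
From column 2, 213 − (71 + 73) gives (1,2) = 69.

74 69 70 / 67 71 75 / 72 73 68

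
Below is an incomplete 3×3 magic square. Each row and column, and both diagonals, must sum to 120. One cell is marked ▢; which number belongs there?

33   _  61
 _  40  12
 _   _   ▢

Row 1: 33 + 61 + ? = 120, so (1,2) = 26.
Row 2: 40 + 12 + ? = 120, so (2,1) = 68.
Column 1 must total 120; the given cells sum to 101, so (3,1) = 19.
Column 2 needs 120; the known cells sum to 66, so (3,2) = 54.
The remaining cell in column 3 is (3,3) = 120 − 73 = 47.

47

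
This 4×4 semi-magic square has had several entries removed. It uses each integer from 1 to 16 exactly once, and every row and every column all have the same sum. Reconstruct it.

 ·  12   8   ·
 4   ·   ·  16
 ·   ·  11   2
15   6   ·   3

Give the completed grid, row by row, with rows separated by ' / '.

1 12 8 13 / 4 9 5 16 / 14 7 11 2 / 15 6 10 3

The entries are 1 through 16, which sum to 136, so each line sums to 136/4 = 34.
Row 4 must total 34; the given cells sum to 24, so (4,3) = 10.
Using column 3: 8 + 11 + 10 + ? → (2,3) = 34 − 29 = 5.
Column 4 needs 34; the known cells sum to 21, so (1,4) = 13.
Row 1 must total 34; the given cells sum to 33, so (1,1) = 1.
Row 2 needs 34; the known cells sum to 25, so (2,2) = 9.
Column 1: 1 + 4 + 15 + ? = 34, so (3,1) = 14.
Using column 2: 12 + 9 + 6 + ? → (3,2) = 34 − 27 = 7.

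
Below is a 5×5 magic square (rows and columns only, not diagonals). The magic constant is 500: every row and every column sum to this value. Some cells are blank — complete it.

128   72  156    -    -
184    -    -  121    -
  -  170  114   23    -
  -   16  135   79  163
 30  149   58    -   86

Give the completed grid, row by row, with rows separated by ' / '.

128 72 156 100 44 / 184 93 37 121 65 / 51 170 114 23 142 / 107 16 135 79 163 / 30 149 58 177 86

Row 4 must total 500; the given cells sum to 393, so (4,1) = 107.
Using row 5: 30 + 149 + 58 + 86 + ? → (5,4) = 500 − 323 = 177.
Column 1 needs 500; the known cells sum to 449, so (3,1) = 51.
Using column 2: 72 + 170 + 16 + 149 + ? → (2,2) = 500 − 407 = 93.
Using column 3: 156 + 114 + 135 + 58 + ? → (2,3) = 500 − 463 = 37.
From column 4, 500 − (121 + 23 + 79 + 177) gives (1,4) = 100.
Row 1 must total 500; the given cells sum to 456, so (1,5) = 44.
Row 2: 184 + 93 + 37 + 121 + ? = 500, so (2,5) = 65.
The remaining cell in row 3 is (3,5) = 500 − 358 = 142.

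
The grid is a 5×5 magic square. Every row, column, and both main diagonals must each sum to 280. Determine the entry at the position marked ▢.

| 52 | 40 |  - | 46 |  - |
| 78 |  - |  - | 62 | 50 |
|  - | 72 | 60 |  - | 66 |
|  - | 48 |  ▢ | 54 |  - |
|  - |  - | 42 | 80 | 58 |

The remaining cell in column 4 is (3,4) = 280 − 242 = 38.
Using main diagonal: 52 + 60 + 54 + 58 + ? → (2,2) = 280 − 224 = 56.
The remaining cell in row 2 is (2,3) = 280 − 246 = 34.
Row 3: 72 + 60 + 38 + 66 + ? = 280, so (3,1) = 44.
From column 2, 280 − (40 + 56 + 72 + 48) gives (5,2) = 64.
The remaining cell in row 5 is (5,1) = 280 − 244 = 36.
Column 1 needs 280; the known cells sum to 210, so (4,1) = 70.
Anti-diagonal needs 280; the known cells sum to 206, so (1,5) = 74.
Row 1 needs 280; the known cells sum to 212, so (1,3) = 68.
From column 3, 280 − (68 + 34 + 60 + 42) gives (4,3) = 76.

76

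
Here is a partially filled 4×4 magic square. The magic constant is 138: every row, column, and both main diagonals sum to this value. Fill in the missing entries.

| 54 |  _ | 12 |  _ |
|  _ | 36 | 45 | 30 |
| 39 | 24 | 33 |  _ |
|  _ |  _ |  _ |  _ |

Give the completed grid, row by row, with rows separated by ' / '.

54 21 12 51 / 27 36 45 30 / 39 24 33 42 / 18 57 48 15

Row 2 must total 138; the given cells sum to 111, so (2,1) = 27.
Row 3 needs 138; the known cells sum to 96, so (3,4) = 42.
Using column 1: 54 + 27 + 39 + ? → (4,1) = 138 − 120 = 18.
Column 3 needs 138; the known cells sum to 90, so (4,3) = 48.
Main diagonal must total 138; the given cells sum to 123, so (4,4) = 15.
From anti-diagonal, 138 − (45 + 24 + 18) gives (1,4) = 51.
From row 1, 138 − (54 + 12 + 51) gives (1,2) = 21.
Row 4 must total 138; the given cells sum to 81, so (4,2) = 57.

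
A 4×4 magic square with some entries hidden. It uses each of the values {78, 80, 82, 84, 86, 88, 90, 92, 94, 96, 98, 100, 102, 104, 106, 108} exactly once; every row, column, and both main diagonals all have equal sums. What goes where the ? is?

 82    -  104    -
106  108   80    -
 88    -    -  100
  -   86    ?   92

98

The 16 entries sum to 1488, so each line sums to 1488/4 = 372.
The remaining cell in row 2 is (2,4) = 372 − 294 = 78.
The remaining cell in column 1 is (4,1) = 372 − 276 = 96.
Using column 4: 78 + 100 + 92 + ? → (1,4) = 372 − 270 = 102.
Main diagonal: 82 + 108 + 92 + ? = 372, so (3,3) = 90.
Anti-diagonal must total 372; the given cells sum to 278, so (3,2) = 94.
Row 1 must total 372; the given cells sum to 288, so (1,2) = 84.
From row 4, 372 − (96 + 86 + 92) gives (4,3) = 98.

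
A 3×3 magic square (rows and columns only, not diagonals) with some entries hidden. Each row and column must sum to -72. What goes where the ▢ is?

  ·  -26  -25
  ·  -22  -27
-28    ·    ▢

-20

Row 1 must total -72; the given cells sum to -51, so (1,1) = -21.
Using row 2: -22 + (-27) + ? → (2,1) = -72 − (-49) = -23.
Column 2 must total -72; the given cells sum to -48, so (3,2) = -24.
The remaining cell in column 3 is (3,3) = -72 − (-52) = -20.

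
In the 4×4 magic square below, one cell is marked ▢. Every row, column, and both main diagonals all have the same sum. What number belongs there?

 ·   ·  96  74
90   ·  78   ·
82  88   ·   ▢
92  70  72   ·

76

Anti-diagonal is complete and sums to 332; that is the magic constant.
Row 4 needs 332; the known cells sum to 234, so (4,4) = 98.
Column 1 must total 332; the given cells sum to 264, so (1,1) = 68.
Column 3 must total 332; the given cells sum to 246, so (3,3) = 86.
Main diagonal must total 332; the given cells sum to 252, so (2,2) = 80.
The remaining cell in row 1 is (1,2) = 332 − 238 = 94.
Row 2: 90 + 80 + 78 + ? = 332, so (2,4) = 84.
Row 3: 82 + 88 + 86 + ? = 332, so (3,4) = 76.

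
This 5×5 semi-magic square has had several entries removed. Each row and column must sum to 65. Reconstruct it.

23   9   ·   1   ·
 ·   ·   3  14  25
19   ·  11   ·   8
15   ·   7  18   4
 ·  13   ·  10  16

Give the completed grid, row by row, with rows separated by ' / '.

Row 4: 15 + 7 + 18 + 4 + ? = 65, so (4,2) = 21.
Using column 4: 1 + 14 + 18 + 10 + ? → (3,4) = 65 − 43 = 22.
The remaining cell in column 5 is (1,5) = 65 − 53 = 12.
The remaining cell in row 1 is (1,3) = 65 − 45 = 20.
From row 3, 65 − (19 + 11 + 22 + 8) gives (3,2) = 5.
Using column 2: 9 + 5 + 21 + 13 + ? → (2,2) = 65 − 48 = 17.
Column 3 needs 65; the known cells sum to 41, so (5,3) = 24.
Row 2 must total 65; the given cells sum to 59, so (2,1) = 6.
Row 5 needs 65; the known cells sum to 63, so (5,1) = 2.

23 9 20 1 12 / 6 17 3 14 25 / 19 5 11 22 8 / 15 21 7 18 4 / 2 13 24 10 16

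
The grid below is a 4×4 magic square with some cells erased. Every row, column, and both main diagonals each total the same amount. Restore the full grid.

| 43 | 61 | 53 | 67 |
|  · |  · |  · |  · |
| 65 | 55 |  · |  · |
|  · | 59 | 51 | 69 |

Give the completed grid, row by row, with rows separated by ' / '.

43 61 53 67 / 71 49 57 47 / 65 55 63 41 / 45 59 51 69

Row 1 is already complete: 43 + 61 + 53 + 67 = 224, so that is the magic constant.
Row 4: 59 + 51 + 69 + ? = 224, so (4,1) = 45.
From column 1, 224 − (43 + 65 + 45) gives (2,1) = 71.
Column 2 needs 224; the known cells sum to 175, so (2,2) = 49.
From main diagonal, 224 − (43 + 49 + 69) gives (3,3) = 63.
Anti-diagonal must total 224; the given cells sum to 167, so (2,3) = 57.
Using row 2: 71 + 49 + 57 + ? → (2,4) = 224 − 177 = 47.
Row 3 needs 224; the known cells sum to 183, so (3,4) = 41.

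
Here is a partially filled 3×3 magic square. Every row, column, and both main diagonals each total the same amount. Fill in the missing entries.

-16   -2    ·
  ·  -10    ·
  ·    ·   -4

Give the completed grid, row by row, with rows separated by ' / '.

Main diagonal is already complete: -16 + -10 + -4 = -30, so that is the magic constant.
Row 1: -16 + (-2) + ? = -30, so (1,3) = -12.
Column 2: -2 + (-10) + ? = -30, so (3,2) = -18.
Using column 3: -12 + (-4) + ? → (2,3) = -30 − (-16) = -14.
From anti-diagonal, -30 − (-12 + (-10)) gives (3,1) = -8.
Using row 2: -10 + (-14) + ? → (2,1) = -30 − (-24) = -6.

-16 -2 -12 / -6 -10 -14 / -8 -18 -4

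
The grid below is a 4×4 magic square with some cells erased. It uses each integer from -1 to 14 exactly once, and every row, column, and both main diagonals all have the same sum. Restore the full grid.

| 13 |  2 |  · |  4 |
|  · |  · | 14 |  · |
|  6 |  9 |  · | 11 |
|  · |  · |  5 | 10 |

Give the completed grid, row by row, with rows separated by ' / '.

The entries are -1 through 14, which sum to 104, so each line sums to 104/4 = 26.
The remaining cell in row 1 is (1,3) = 26 − 19 = 7.
Row 3 must total 26; the given cells sum to 26, so (3,3) = 0.
Column 4 must total 26; the given cells sum to 25, so (2,4) = 1.
Main diagonal must total 26; the given cells sum to 23, so (2,2) = 3.
From anti-diagonal, 26 − (4 + 14 + 9) gives (4,1) = -1.
Using row 2: 3 + 14 + 1 + ? → (2,1) = 26 − 18 = 8.
Using row 4: -1 + 5 + 10 + ? → (4,2) = 26 − 14 = 12.

13 2 7 4 / 8 3 14 1 / 6 9 0 11 / -1 12 5 10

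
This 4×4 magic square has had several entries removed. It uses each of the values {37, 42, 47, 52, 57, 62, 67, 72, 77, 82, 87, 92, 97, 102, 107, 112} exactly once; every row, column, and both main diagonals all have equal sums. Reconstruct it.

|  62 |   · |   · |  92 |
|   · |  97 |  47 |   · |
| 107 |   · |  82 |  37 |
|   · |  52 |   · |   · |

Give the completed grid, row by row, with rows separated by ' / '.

62 77 67 92 / 42 97 47 112 / 107 72 82 37 / 87 52 102 57

The 16 entries sum to 1192, so each line sums to 1192/4 = 298.
Using row 3: 107 + 82 + 37 + ? → (3,2) = 298 − 226 = 72.
Column 2 needs 298; the known cells sum to 221, so (1,2) = 77.
Main diagonal must total 298; the given cells sum to 241, so (4,4) = 57.
The remaining cell in anti-diagonal is (4,1) = 298 − 211 = 87.
Using row 1: 62 + 77 + 92 + ? → (1,3) = 298 − 231 = 67.
Row 4 must total 298; the given cells sum to 196, so (4,3) = 102.
Column 1: 62 + 107 + 87 + ? = 298, so (2,1) = 42.
Column 4 needs 298; the known cells sum to 186, so (2,4) = 112.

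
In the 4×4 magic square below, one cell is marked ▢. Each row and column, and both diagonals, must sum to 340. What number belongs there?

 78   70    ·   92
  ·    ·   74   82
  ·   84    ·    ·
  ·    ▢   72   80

98

Row 1: 78 + 70 + 92 + ? = 340, so (1,3) = 100.
From column 3, 340 − (100 + 74 + 72) gives (3,3) = 94.
Column 4: 92 + 82 + 80 + ? = 340, so (3,4) = 86.
The remaining cell in main diagonal is (2,2) = 340 − 252 = 88.
Anti-diagonal needs 340; the known cells sum to 250, so (4,1) = 90.
Using row 2: 88 + 74 + 82 + ? → (2,1) = 340 − 244 = 96.
Row 3: 84 + 94 + 86 + ? = 340, so (3,1) = 76.
Using row 4: 90 + 72 + 80 + ? → (4,2) = 340 − 242 = 98.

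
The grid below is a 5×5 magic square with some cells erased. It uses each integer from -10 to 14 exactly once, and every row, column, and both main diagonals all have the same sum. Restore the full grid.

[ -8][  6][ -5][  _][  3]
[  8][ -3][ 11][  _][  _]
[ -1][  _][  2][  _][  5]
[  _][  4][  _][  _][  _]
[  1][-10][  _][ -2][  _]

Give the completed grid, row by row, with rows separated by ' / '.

The entries are -10 through 14, which sum to 50, so each line sums to 50/5 = 10.
From row 1, 10 − (-8 + 6 + (-5) + 3) gives (1,4) = 14.
Column 1 needs 10; the known cells sum to 0, so (4,1) = 10.
Using column 2: 6 + (-3) + 4 + (-10) + ? → (3,2) = 10 − (-3) = 13.
Anti-diagonal needs 10; the known cells sum to 10, so (2,4) = 0.
Row 2 must total 10; the given cells sum to 16, so (2,5) = -6.
Row 3 needs 10; the known cells sum to 19, so (3,4) = -9.
The remaining cell in column 4 is (4,4) = 10 − 3 = 7.
Using main diagonal: -8 + (-3) + 2 + 7 + ? → (5,5) = 10 − (-2) = 12.
Row 5 needs 10; the known cells sum to 1, so (5,3) = 9.
Using column 3: -5 + 11 + 2 + 9 + ? → (4,3) = 10 − 17 = -7.
Column 5 needs 10; the known cells sum to 14, so (4,5) = -4.

-8 6 -5 14 3 / 8 -3 11 0 -6 / -1 13 2 -9 5 / 10 4 -7 7 -4 / 1 -10 9 -2 12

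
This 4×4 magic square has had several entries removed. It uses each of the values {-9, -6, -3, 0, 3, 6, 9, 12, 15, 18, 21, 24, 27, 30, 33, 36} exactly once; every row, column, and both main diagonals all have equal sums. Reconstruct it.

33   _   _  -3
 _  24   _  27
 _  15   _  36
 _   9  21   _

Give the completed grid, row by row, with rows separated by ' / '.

33 6 18 -3 / -9 24 12 27 / 0 15 3 36 / 30 9 21 -6

The 16 entries sum to 216, so each line sums to 216/4 = 54.
Using column 2: 24 + 15 + 9 + ? → (1,2) = 54 − 48 = 6.
Using column 4: -3 + 27 + 36 + ? → (4,4) = 54 − 60 = -6.
Main diagonal: 33 + 24 + (-6) + ? = 54, so (3,3) = 3.
Row 1: 33 + 6 + (-3) + ? = 54, so (1,3) = 18.
Row 3: 15 + 3 + 36 + ? = 54, so (3,1) = 0.
Row 4 needs 54; the known cells sum to 24, so (4,1) = 30.
Column 1: 33 + 0 + 30 + ? = 54, so (2,1) = -9.
Column 3 needs 54; the known cells sum to 42, so (2,3) = 12.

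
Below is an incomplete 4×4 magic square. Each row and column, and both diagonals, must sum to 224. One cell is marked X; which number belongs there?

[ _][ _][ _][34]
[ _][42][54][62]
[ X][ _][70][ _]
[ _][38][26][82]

50

From row 2, 224 − (42 + 54 + 62) gives (2,1) = 66.
Row 4: 38 + 26 + 82 + ? = 224, so (4,1) = 78.
Column 3 needs 224; the known cells sum to 150, so (1,3) = 74.
Column 4 must total 224; the given cells sum to 178, so (3,4) = 46.
Main diagonal needs 224; the known cells sum to 194, so (1,1) = 30.
From anti-diagonal, 224 − (34 + 54 + 78) gives (3,2) = 58.
Row 1 needs 224; the known cells sum to 138, so (1,2) = 86.
Row 3 must total 224; the given cells sum to 174, so (3,1) = 50.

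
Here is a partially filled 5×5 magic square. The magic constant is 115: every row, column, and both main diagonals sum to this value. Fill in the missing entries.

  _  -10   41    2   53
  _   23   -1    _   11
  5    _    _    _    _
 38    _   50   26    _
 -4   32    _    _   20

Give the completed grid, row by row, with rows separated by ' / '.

29 -10 41 2 53 / 47 23 -1 35 11 / 5 56 17 -7 44 / 38 14 50 26 -13 / -4 32 8 59 20

Row 1: -10 + 41 + 2 + 53 + ? = 115, so (1,1) = 29.
Column 1: 29 + 5 + 38 + (-4) + ? = 115, so (2,1) = 47.
Main diagonal: 29 + 23 + 26 + 20 + ? = 115, so (3,3) = 17.
The remaining cell in row 2 is (2,4) = 115 − 80 = 35.
Column 3 needs 115; the known cells sum to 107, so (5,3) = 8.
From anti-diagonal, 115 − (53 + 35 + 17 + (-4)) gives (4,2) = 14.
Row 4 needs 115; the known cells sum to 128, so (4,5) = -13.
Row 5 needs 115; the known cells sum to 56, so (5,4) = 59.
The remaining cell in column 2 is (3,2) = 115 − 59 = 56.
Column 4 needs 115; the known cells sum to 122, so (3,4) = -7.
Using column 5: 53 + 11 + (-13) + 20 + ? → (3,5) = 115 − 71 = 44.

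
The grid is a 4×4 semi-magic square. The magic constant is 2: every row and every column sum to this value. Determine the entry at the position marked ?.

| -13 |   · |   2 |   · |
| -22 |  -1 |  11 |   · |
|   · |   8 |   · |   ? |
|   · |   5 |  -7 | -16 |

The remaining cell in row 2 is (2,4) = 2 − (-12) = 14.
Using row 4: 5 + (-7) + (-16) + ? → (4,1) = 2 − (-18) = 20.
Column 1: -13 + (-22) + 20 + ? = 2, so (3,1) = 17.
Column 2 must total 2; the given cells sum to 12, so (1,2) = -10.
The remaining cell in column 3 is (3,3) = 2 − 6 = -4.
From row 1, 2 − (-13 + (-10) + 2) gives (1,4) = 23.
From row 3, 2 − (17 + 8 + (-4)) gives (3,4) = -19.

-19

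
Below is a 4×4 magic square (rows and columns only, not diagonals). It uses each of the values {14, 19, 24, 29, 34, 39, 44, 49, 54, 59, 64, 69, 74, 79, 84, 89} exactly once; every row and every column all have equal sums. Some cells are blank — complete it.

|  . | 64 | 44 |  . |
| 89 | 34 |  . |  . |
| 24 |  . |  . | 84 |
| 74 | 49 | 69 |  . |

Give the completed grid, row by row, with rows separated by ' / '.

The 16 entries sum to 824, so each line sums to 824/4 = 206.
Row 4 must total 206; the given cells sum to 192, so (4,4) = 14.
The remaining cell in column 1 is (1,1) = 206 − 187 = 19.
Column 2 needs 206; the known cells sum to 147, so (3,2) = 59.
The remaining cell in row 1 is (1,4) = 206 − 127 = 79.
Using row 3: 24 + 59 + 84 + ? → (3,3) = 206 − 167 = 39.
The remaining cell in column 3 is (2,3) = 206 − 152 = 54.
Column 4 must total 206; the given cells sum to 177, so (2,4) = 29.

19 64 44 79 / 89 34 54 29 / 24 59 39 84 / 74 49 69 14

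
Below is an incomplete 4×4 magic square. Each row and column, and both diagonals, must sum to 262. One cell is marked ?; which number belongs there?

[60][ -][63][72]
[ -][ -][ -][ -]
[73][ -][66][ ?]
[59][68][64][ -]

From row 1, 262 − (60 + 63 + 72) gives (1,2) = 67.
Using row 4: 59 + 68 + 64 + ? → (4,4) = 262 − 191 = 71.
Using column 1: 60 + 73 + 59 + ? → (2,1) = 262 − 192 = 70.
The remaining cell in column 3 is (2,3) = 262 − 193 = 69.
The remaining cell in main diagonal is (2,2) = 262 − 197 = 65.
Anti-diagonal must total 262; the given cells sum to 200, so (3,2) = 62.
The remaining cell in row 2 is (2,4) = 262 − 204 = 58.
From row 3, 262 − (73 + 62 + 66) gives (3,4) = 61.

61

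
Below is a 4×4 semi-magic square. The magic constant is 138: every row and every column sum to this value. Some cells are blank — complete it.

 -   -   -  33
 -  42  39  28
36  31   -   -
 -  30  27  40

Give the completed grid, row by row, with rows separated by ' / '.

Row 2: 42 + 39 + 28 + ? = 138, so (2,1) = 29.
Using row 4: 30 + 27 + 40 + ? → (4,1) = 138 − 97 = 41.
Using column 1: 29 + 36 + 41 + ? → (1,1) = 138 − 106 = 32.
Column 2 must total 138; the given cells sum to 103, so (1,2) = 35.
From column 4, 138 − (33 + 28 + 40) gives (3,4) = 37.
Row 1 needs 138; the known cells sum to 100, so (1,3) = 38.
Row 3 needs 138; the known cells sum to 104, so (3,3) = 34.

32 35 38 33 / 29 42 39 28 / 36 31 34 37 / 41 30 27 40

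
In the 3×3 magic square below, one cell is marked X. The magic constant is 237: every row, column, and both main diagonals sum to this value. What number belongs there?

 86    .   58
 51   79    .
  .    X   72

65

Row 1 must total 237; the given cells sum to 144, so (1,2) = 93.
Row 2 needs 237; the known cells sum to 130, so (2,3) = 107.
Column 1 needs 237; the known cells sum to 137, so (3,1) = 100.
From column 2, 237 − (93 + 79) gives (3,2) = 65.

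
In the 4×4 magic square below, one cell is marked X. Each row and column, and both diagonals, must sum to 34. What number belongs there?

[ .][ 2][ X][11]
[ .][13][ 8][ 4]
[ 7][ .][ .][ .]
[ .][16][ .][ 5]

Using row 2: 13 + 8 + 4 + ? → (2,1) = 34 − 25 = 9.
Column 2 needs 34; the known cells sum to 31, so (3,2) = 3.
Column 4 must total 34; the given cells sum to 20, so (3,4) = 14.
Anti-diagonal needs 34; the known cells sum to 22, so (4,1) = 12.
Row 3 needs 34; the known cells sum to 24, so (3,3) = 10.
Using row 4: 12 + 16 + 5 + ? → (4,3) = 34 − 33 = 1.
The remaining cell in column 1 is (1,1) = 34 − 28 = 6.
Using column 3: 8 + 10 + 1 + ? → (1,3) = 34 − 19 = 15.

15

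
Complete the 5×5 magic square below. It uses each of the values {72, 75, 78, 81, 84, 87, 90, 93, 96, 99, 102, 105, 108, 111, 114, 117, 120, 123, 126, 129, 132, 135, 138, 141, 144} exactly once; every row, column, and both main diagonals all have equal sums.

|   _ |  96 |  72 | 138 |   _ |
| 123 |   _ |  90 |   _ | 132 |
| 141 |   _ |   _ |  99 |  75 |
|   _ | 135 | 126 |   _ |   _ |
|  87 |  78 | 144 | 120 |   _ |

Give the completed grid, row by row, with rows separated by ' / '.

The 25 entries sum to 2700, so each line sums to 2700/5 = 540.
From row 5, 540 − (87 + 78 + 144 + 120) gives (5,5) = 111.
Column 3 needs 540; the known cells sum to 432, so (3,3) = 108.
Row 3: 141 + 108 + 99 + 75 + ? = 540, so (3,2) = 117.
The remaining cell in column 2 is (2,2) = 540 − 426 = 114.
Row 2 needs 540; the known cells sum to 459, so (2,4) = 81.
From column 4, 540 − (138 + 81 + 99 + 120) gives (4,4) = 102.
Using main diagonal: 114 + 108 + 102 + 111 + ? → (1,1) = 540 − 435 = 105.
Using anti-diagonal: 81 + 108 + 135 + 87 + ? → (1,5) = 540 − 411 = 129.
The remaining cell in column 1 is (4,1) = 540 − 456 = 84.
Column 5: 129 + 132 + 75 + 111 + ? = 540, so (4,5) = 93.

105 96 72 138 129 / 123 114 90 81 132 / 141 117 108 99 75 / 84 135 126 102 93 / 87 78 144 120 111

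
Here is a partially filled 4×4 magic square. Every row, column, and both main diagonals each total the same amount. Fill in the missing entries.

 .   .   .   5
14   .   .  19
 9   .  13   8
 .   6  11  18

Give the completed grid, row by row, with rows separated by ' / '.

12 17 16 5 / 14 7 10 19 / 9 20 13 8 / 15 6 11 18

Column 4 is already complete: 5 + 19 + 8 + 18 = 50, so that is the magic constant.
Row 3 needs 50; the known cells sum to 30, so (3,2) = 20.
Row 4 needs 50; the known cells sum to 35, so (4,1) = 15.
Using column 1: 14 + 9 + 15 + ? → (1,1) = 50 − 38 = 12.
From main diagonal, 50 − (12 + 13 + 18) gives (2,2) = 7.
From anti-diagonal, 50 − (5 + 20 + 15) gives (2,3) = 10.
The remaining cell in column 2 is (1,2) = 50 − 33 = 17.
Column 3: 10 + 13 + 11 + ? = 50, so (1,3) = 16.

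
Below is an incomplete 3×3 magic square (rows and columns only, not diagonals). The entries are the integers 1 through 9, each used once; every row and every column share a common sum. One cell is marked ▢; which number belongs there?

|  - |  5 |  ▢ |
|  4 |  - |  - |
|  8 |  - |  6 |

The entries are 1 through 9, which sum to 45, so each line sums to 45/3 = 15.
From row 3, 15 − (8 + 6) gives (3,2) = 1.
Column 1: 4 + 8 + ? = 15, so (1,1) = 3.
Column 2 must total 15; the given cells sum to 6, so (2,2) = 9.
Using row 1: 3 + 5 + ? → (1,3) = 15 − 8 = 7.

7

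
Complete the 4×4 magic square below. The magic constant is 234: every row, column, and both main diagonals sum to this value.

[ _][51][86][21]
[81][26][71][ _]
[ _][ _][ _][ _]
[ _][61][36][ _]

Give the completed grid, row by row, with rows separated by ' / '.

Row 1 needs 234; the known cells sum to 158, so (1,1) = 76.
Row 2 must total 234; the given cells sum to 178, so (2,4) = 56.
Using column 2: 51 + 26 + 61 + ? → (3,2) = 234 − 138 = 96.
Column 3 needs 234; the known cells sum to 193, so (3,3) = 41.
Main diagonal must total 234; the given cells sum to 143, so (4,4) = 91.
Anti-diagonal needs 234; the known cells sum to 188, so (4,1) = 46.
Column 1: 76 + 81 + 46 + ? = 234, so (3,1) = 31.
Column 4 must total 234; the given cells sum to 168, so (3,4) = 66.

76 51 86 21 / 81 26 71 56 / 31 96 41 66 / 46 61 36 91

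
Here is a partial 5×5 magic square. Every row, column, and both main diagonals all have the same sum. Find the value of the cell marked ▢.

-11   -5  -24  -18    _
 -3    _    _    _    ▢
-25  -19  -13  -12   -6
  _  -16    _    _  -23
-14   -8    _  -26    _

Row 3 is complete and sums to -75; that is the magic constant.
Row 1: -11 + (-5) + (-24) + (-18) + ? = -75, so (1,5) = -17.
The remaining cell in column 1 is (4,1) = -75 − (-53) = -22.
Column 2 needs -75; the known cells sum to -48, so (2,2) = -27.
Anti-diagonal must total -75; the given cells sum to -60, so (2,4) = -15.
Column 4: -18 + (-15) + (-12) + (-26) + ? = -75, so (4,4) = -4.
Main diagonal needs -75; the known cells sum to -55, so (5,5) = -20.
From row 4, -75 − (-22 + (-16) + (-4) + (-23)) gives (4,3) = -10.
Row 5: -14 + (-8) + (-26) + (-20) + ? = -75, so (5,3) = -7.
The remaining cell in column 3 is (2,3) = -75 − (-54) = -21.
From column 5, -75 − (-17 + (-6) + (-23) + (-20)) gives (2,5) = -9.

-9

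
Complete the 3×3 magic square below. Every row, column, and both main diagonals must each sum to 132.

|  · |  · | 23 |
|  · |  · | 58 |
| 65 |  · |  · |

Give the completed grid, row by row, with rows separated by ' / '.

37 72 23 / 30 44 58 / 65 16 51

Column 3 must total 132; the given cells sum to 81, so (3,3) = 51.
From anti-diagonal, 132 − (23 + 65) gives (2,2) = 44.
Row 2 needs 132; the known cells sum to 102, so (2,1) = 30.
Using row 3: 65 + 51 + ? → (3,2) = 132 − 116 = 16.
The remaining cell in column 1 is (1,1) = 132 − 95 = 37.
Using column 2: 44 + 16 + ? → (1,2) = 132 − 60 = 72.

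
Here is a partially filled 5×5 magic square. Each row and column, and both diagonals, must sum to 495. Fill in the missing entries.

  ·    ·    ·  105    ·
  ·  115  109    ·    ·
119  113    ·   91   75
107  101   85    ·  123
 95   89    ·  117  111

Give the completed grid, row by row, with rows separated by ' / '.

Row 3 must total 495; the given cells sum to 398, so (3,3) = 97.
From row 4, 495 − (107 + 101 + 85 + 123) gives (4,4) = 79.
Row 5 needs 495; the known cells sum to 412, so (5,3) = 83.
Column 2 must total 495; the given cells sum to 418, so (1,2) = 77.
Using column 3: 109 + 97 + 85 + 83 + ? → (1,3) = 495 − 374 = 121.
From column 4, 495 − (105 + 91 + 79 + 117) gives (2,4) = 103.
Main diagonal must total 495; the given cells sum to 402, so (1,1) = 93.
The remaining cell in anti-diagonal is (1,5) = 495 − 396 = 99.
From column 1, 495 − (93 + 119 + 107 + 95) gives (2,1) = 81.
Column 5 needs 495; the known cells sum to 408, so (2,5) = 87.

93 77 121 105 99 / 81 115 109 103 87 / 119 113 97 91 75 / 107 101 85 79 123 / 95 89 83 117 111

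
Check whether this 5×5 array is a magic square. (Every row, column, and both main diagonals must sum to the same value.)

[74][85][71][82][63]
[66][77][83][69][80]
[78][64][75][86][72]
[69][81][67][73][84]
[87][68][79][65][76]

No — row 4 sums to 374 but column 4 sums to 375.

Row 1: 74 + 85 + 71 + 82 + 63 = 375.
Row 2: 66 + 77 + 83 + 69 + 80 = 375.
Row 3: 78 + 64 + 75 + 86 + 72 = 375.
Row 4: 69 + 81 + 67 + 73 + 84 = 374.
Row 5: 87 + 68 + 79 + 65 + 76 = 375.
Column 1: 74 + 66 + 78 + 69 + 87 = 374.
Column 2: 85 + 77 + 64 + 81 + 68 = 375.
Column 3: 71 + 83 + 75 + 67 + 79 = 375.
Column 4: 82 + 69 + 86 + 73 + 65 = 375.
Column 5: 63 + 80 + 72 + 84 + 76 = 375.
Main diagonal: 74 + 77 + 75 + 73 + 76 = 375.
Anti-diagonal: 63 + 69 + 75 + 81 + 87 = 375.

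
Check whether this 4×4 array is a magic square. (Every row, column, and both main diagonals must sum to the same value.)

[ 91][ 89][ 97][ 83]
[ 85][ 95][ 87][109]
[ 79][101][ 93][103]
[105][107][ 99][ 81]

Row 1: 91 + 89 + 97 + 83 = 360.
Row 2: 85 + 95 + 87 + 109 = 376.
Row 3: 79 + 101 + 93 + 103 = 376.
Row 4: 105 + 107 + 99 + 81 = 392.
Column 1: 91 + 85 + 79 + 105 = 360.
Column 2: 89 + 95 + 101 + 107 = 392.
Column 3: 97 + 87 + 93 + 99 = 376.
Column 4: 83 + 109 + 103 + 81 = 376.
Main diagonal: 91 + 95 + 93 + 81 = 360.
Anti-diagonal: 83 + 87 + 101 + 105 = 376.

No — row 1 sums to 360 but anti-diagonal sums to 376.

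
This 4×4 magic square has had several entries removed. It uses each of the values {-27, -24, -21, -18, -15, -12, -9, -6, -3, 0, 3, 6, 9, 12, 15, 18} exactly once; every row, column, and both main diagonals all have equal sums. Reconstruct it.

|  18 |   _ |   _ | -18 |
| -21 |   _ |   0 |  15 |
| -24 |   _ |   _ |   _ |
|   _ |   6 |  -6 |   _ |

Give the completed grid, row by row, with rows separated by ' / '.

The 16 entries sum to -72, so each line sums to -72/4 = -18.
The remaining cell in row 2 is (2,2) = -18 − (-6) = -12.
The remaining cell in column 1 is (4,1) = -18 − (-27) = 9.
Using anti-diagonal: -18 + 0 + 9 + ? → (3,2) = -18 − (-9) = -9.
Row 4 needs -18; the known cells sum to 9, so (4,4) = -27.
Column 2: -12 + (-9) + 6 + ? = -18, so (1,2) = -3.
Column 4: -18 + 15 + (-27) + ? = -18, so (3,4) = 12.
Main diagonal must total -18; the given cells sum to -21, so (3,3) = 3.
From row 1, -18 − (18 + (-3) + (-18)) gives (1,3) = -15.

18 -3 -15 -18 / -21 -12 0 15 / -24 -9 3 12 / 9 6 -6 -27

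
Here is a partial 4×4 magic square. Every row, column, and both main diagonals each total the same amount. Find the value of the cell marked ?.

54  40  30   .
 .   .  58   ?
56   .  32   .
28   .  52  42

Column 3 is complete and sums to 172; that is the magic constant.
Row 1: 54 + 40 + 30 + ? = 172, so (1,4) = 48.
Row 4: 28 + 52 + 42 + ? = 172, so (4,2) = 50.
Column 1: 54 + 56 + 28 + ? = 172, so (2,1) = 34.
From main diagonal, 172 − (54 + 32 + 42) gives (2,2) = 44.
Using anti-diagonal: 48 + 58 + 28 + ? → (3,2) = 172 − 134 = 38.
Row 2 must total 172; the given cells sum to 136, so (2,4) = 36.

36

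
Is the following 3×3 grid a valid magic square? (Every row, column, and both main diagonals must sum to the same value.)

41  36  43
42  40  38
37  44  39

Yes

Row 1: 41 + 36 + 43 = 120.
Row 2: 42 + 40 + 38 = 120.
Row 3: 37 + 44 + 39 = 120.
Column 1: 41 + 42 + 37 = 120.
Column 2: 36 + 40 + 44 = 120.
Column 3: 43 + 38 + 39 = 120.
Main diagonal: 41 + 40 + 39 = 120.
Anti-diagonal: 43 + 40 + 37 = 120.
All lines sum to 120.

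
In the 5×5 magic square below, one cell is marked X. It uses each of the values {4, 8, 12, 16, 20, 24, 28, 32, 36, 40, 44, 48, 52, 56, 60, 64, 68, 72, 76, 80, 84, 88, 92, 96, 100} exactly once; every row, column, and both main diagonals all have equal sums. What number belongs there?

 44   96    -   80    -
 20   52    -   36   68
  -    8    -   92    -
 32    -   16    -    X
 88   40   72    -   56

The 25 entries sum to 1300, so each line sums to 1300/5 = 260.
Row 2: 20 + 52 + 36 + 68 + ? = 260, so (2,3) = 84.
Row 5: 88 + 40 + 72 + 56 + ? = 260, so (5,4) = 4.
The remaining cell in column 1 is (3,1) = 260 − 184 = 76.
Column 2 must total 260; the given cells sum to 196, so (4,2) = 64.
Column 4: 80 + 36 + 92 + 4 + ? = 260, so (4,4) = 48.
The remaining cell in main diagonal is (3,3) = 260 − 200 = 60.
From anti-diagonal, 260 − (36 + 60 + 64 + 88) gives (1,5) = 12.
Row 1 needs 260; the known cells sum to 232, so (1,3) = 28.
From row 3, 260 − (76 + 8 + 60 + 92) gives (3,5) = 24.
Row 4 needs 260; the known cells sum to 160, so (4,5) = 100.

100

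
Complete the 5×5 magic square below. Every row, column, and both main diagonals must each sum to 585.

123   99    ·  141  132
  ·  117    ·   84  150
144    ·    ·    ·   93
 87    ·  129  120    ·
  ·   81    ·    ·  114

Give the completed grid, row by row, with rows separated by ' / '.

123 99 90 141 132 / 126 117 108 84 150 / 144 135 111 102 93 / 87 153 129 120 96 / 105 81 147 138 114

Using row 1: 123 + 99 + 141 + 132 + ? → (1,3) = 585 − 495 = 90.
Column 5 must total 585; the given cells sum to 489, so (4,5) = 96.
From main diagonal, 585 − (123 + 117 + 120 + 114) gives (3,3) = 111.
Row 4: 87 + 129 + 120 + 96 + ? = 585, so (4,2) = 153.
The remaining cell in column 2 is (3,2) = 585 − 450 = 135.
Anti-diagonal must total 585; the given cells sum to 480, so (5,1) = 105.
From row 3, 585 − (144 + 135 + 111 + 93) gives (3,4) = 102.
Using column 1: 123 + 144 + 87 + 105 + ? → (2,1) = 585 − 459 = 126.
The remaining cell in column 4 is (5,4) = 585 − 447 = 138.
The remaining cell in row 2 is (2,3) = 585 − 477 = 108.
Row 5 needs 585; the known cells sum to 438, so (5,3) = 147.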